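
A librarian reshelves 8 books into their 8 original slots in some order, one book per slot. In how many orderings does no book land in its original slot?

!8 is the nearest integer to 8!/e.
8! = 40320, and 40320/e ≈ 14832.90, so !8 = 14833.

14833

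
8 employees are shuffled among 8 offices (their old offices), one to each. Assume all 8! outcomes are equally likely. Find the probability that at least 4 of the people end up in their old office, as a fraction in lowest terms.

Favorable outcomes: Σ_{i≥4} C(8,i)·!(8-i) = 70·9 + 56·2 + 28·1 + 8·0 + 1·1 = 771.
Total outcomes: 8! = 40320.
Probability = 771/40320 = 257/13440.

257/13440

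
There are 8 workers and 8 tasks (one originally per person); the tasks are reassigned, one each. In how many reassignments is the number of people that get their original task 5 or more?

Sum C(8,i)·!(8-i) for i = 5..8:
  i=5: C(8,5)·!3 = 56·2 = 112
  i=6: C(8,6)·!2 = 28·1 = 28
  i=7: C(8,7)·!1 = 8·0 = 0
  i=8: C(8,8)·!0 = 1·1 = 1
Total = 141.

141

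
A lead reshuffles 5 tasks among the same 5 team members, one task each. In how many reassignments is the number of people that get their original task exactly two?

20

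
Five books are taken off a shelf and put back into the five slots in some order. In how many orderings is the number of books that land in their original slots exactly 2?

20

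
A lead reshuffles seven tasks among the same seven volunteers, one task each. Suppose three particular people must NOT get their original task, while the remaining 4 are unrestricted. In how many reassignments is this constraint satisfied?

3216

Let A_j be the event that the j-th constrained one is fixed. By inclusion-exclusion over the 3 events:
Σ_{j=0}^{3} (-1)^j C(3,j)(7-j)!
= C(3,0)·7! - C(3,1)·6! + C(3,2)·5! - C(3,3)·4!
= 5040 - 2160 + 360 - 24
= 3216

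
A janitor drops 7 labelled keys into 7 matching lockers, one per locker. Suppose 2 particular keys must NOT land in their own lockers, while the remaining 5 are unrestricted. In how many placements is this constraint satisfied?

3720

Let A_j be the event that the j-th constrained one is fixed. By inclusion-exclusion over the 2 events:
Σ_{j=0}^{2} (-1)^j C(2,j)(7-j)!
= C(2,0)·7! - C(2,1)·6! + C(2,2)·5!
= 5040 - 1440 + 120
= 3720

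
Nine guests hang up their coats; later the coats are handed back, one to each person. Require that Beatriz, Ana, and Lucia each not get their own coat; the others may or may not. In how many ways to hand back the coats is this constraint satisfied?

256320

Let A_j be the event that the j-th constrained one is fixed. By inclusion-exclusion over the 3 events:
Σ_{j=0}^{3} (-1)^j C(3,j)(9-j)!
= C(3,0)·9! - C(3,1)·8! + C(3,2)·7! - C(3,3)·6!
= 362880 - 120960 + 15120 - 720
= 256320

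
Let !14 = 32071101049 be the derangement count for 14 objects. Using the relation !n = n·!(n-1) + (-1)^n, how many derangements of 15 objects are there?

!15 = 15·32071101049 - 1 = 481066515734.

481066515734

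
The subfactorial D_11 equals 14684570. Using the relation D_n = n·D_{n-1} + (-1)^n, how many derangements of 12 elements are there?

D_12 = 12·14684570 + 1 = 176214841.

176214841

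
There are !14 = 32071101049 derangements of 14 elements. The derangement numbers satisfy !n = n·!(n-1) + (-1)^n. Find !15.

481066515734

!15 = 15·32071101049 - 1 = 481066515734.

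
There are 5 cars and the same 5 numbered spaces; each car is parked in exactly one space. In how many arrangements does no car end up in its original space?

44

!5 is the nearest integer to 5!/e.
5! = 120, and 120/e ≈ 44.15, so !5 = 44.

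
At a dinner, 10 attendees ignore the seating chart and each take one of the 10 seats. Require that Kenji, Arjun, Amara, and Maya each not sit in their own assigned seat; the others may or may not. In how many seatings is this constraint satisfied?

2399760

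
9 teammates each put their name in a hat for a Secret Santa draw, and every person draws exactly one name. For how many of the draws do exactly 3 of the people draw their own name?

22260

Choose which 3 of the 9 are fixed: C(9,3) = 84.
The remaining 6 must be deranged: !6 = 265.
Total: 84 × 265 = 22260.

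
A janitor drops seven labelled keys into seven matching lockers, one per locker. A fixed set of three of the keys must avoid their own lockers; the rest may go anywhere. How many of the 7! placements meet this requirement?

3216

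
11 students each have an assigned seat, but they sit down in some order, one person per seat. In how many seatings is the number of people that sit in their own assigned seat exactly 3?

Pick the 3 fixed positions: C(11,3) = 165 ways.
The remaining 8 must be deranged: !8 = 14833.
Total: 165 × 14833 = 2447445.

2447445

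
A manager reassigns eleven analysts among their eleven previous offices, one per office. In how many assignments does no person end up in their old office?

14684570

The subfactorial !11 = [11!/e] (nearest integer).
11! = 39916800, and 39916800/e ≈ 14684570.08, so !11 = 14684570.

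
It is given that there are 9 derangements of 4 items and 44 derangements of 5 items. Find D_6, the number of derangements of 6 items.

265

D_6 = (6-1)·(D_5 + D_4) = 5·(44 + 9) = 5·53 = 265.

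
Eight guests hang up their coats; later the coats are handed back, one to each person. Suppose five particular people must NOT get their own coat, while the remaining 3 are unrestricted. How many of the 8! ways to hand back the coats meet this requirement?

21234

Inclusion-exclusion on the 5 forbidden self-matches:
Σ_{j=0}^{5} (-1)^j C(5,j)(8-j)!
= C(5,0)·8! - C(5,1)·7! + C(5,2)·6! - C(5,3)·5! + C(5,4)·4! - C(5,5)·3!
= 40320 - 25200 + 7200 - 1200 + 120 - 6
= 21234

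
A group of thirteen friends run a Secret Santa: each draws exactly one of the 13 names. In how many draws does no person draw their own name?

2290792932

Recurrence: !13 = 13·!12 + (-1)^13.
!13 = 13·176214841 - 1 = 2290792932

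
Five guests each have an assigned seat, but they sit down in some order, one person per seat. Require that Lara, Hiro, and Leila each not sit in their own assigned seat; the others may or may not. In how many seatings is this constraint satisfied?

64

Let A_j be the event that the j-th constrained one is fixed. By inclusion-exclusion over the 3 events:
Σ_{j=0}^{3} (-1)^j C(3,j)(5-j)!
= C(3,0)·5! - C(3,1)·4! + C(3,2)·3! - C(3,3)·2!
= 120 - 72 + 18 - 2
= 64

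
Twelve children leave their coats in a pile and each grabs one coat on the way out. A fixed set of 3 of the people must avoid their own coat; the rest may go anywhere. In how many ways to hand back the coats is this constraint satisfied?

Inclusion-exclusion on the 3 forbidden self-matches:
Σ_{j=0}^{3} (-1)^j C(3,j)(12-j)!
= C(3,0)·12! - C(3,1)·11! + C(3,2)·10! - C(3,3)·9!
= 479001600 - 119750400 + 10886400 - 362880
= 369774720

369774720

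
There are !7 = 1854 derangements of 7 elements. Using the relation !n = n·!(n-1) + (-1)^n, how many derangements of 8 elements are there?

!8 = 8·1854 + 1 = 14833.

14833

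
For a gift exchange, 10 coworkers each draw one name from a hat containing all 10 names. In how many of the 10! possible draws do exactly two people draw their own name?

667485

Pick the 2 fixed positions: C(10,2) = 45 ways.
The other 8 form a derangement: !8 = 14833.
Total: 45 × 14833 = 667485.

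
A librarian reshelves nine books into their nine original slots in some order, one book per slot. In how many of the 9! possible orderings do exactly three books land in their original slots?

Pick the 3 fixed positions: C(9,3) = 84 ways.
The other 6 form a derangement: !6 = 265.
Total: 84 × 265 = 22260.

22260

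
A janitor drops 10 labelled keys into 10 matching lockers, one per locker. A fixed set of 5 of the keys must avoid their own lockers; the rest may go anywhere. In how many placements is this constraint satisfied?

2170680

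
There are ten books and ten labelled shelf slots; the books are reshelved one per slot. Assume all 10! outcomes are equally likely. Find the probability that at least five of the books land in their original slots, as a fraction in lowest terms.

829/226800

Favorable outcomes: Σ_{i≥5} C(10,i)·!(10-i) = 252·44 + 210·9 + 120·2 + 45·1 + 10·0 + 1·1 = 13264.
Total outcomes: 10! = 3628800.
Probability = 13264/3628800 = 829/226800.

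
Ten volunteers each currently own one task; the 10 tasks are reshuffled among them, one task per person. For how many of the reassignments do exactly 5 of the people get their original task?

Choose which 5 of the 10 are fixed: C(10,5) = 252.
The remaining 5 must be deranged: !5 = 44.
Total: 252 × 44 = 11088.

11088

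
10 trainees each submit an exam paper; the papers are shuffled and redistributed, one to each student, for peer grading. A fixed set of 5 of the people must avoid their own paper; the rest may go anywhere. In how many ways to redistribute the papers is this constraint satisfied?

2170680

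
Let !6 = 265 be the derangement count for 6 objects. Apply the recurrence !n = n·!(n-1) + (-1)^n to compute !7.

1854

!7 = 7·265 - 1 = 1854.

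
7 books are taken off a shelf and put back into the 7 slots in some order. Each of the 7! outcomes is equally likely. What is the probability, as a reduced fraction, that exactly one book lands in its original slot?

53/144

Favorable outcomes: C(7,1)·!6 = 7·265 = 1855.
Total outcomes: 7! = 5040.
Probability = 1855/5040 = 53/144.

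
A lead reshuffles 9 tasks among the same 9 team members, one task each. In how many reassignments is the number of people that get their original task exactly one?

133497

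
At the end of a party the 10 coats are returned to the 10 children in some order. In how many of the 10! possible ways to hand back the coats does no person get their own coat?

1334961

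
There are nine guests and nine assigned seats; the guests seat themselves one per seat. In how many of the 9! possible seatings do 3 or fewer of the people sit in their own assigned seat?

355997

Sum C(9,i)·!(9-i) for i = 0..3:
  i=0: C(9,0)·!9 = 1·133496 = 133496
  i=1: C(9,1)·!8 = 9·14833 = 133497
  i=2: C(9,2)·!7 = 36·1854 = 66744
  i=3: C(9,3)·!6 = 84·265 = 22260
Total = 355997.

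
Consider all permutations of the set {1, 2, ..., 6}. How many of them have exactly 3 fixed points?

Pick the 3 fixed positions: C(6,3) = 20 ways.
The other 3 form a derangement: !3 = 2.
Total: 20 × 2 = 40.

40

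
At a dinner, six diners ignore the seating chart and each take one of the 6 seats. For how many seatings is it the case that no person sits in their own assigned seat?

Recurrence: !6 = 6·!5 + (-1)^6.
!6 = 6·44 + 1 = 265

265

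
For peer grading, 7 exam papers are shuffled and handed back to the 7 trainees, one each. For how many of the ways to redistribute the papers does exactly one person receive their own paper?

1855

Choose which one of the 7 is fixed: C(7,1) = 7.
The remaining 6 must be deranged: !6 = 265.
Total: 7 × 265 = 1855.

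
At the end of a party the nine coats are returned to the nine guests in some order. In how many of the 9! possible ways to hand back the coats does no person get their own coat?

133496

The subfactorial !9 = [9!/e] (nearest integer).
9! = 362880, and 362880/e ≈ 133496.09, so !9 = 133496.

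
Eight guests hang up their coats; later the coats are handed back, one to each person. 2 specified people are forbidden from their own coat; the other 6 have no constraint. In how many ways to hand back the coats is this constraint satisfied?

30960

Let A_j be the event that the j-th constrained one is fixed. By inclusion-exclusion over the 2 events:
Σ_{j=0}^{2} (-1)^j C(2,j)(8-j)!
= C(2,0)·8! - C(2,1)·7! + C(2,2)·6!
= 40320 - 10080 + 720
= 30960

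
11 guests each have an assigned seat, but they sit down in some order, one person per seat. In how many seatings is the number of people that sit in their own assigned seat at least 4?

757934

# with exactly i fixed is C(11,i)·!(11-i); sum over i=4..11:
  i=4: C(11,4)·!7 = 330·1854 = 611820
  i=5: C(11,5)·!6 = 462·265 = 122430
  i=6: C(11,6)·!5 = 462·44 = 20328
  i=7: C(11,7)·!4 = 330·9 = 2970
  i=8: C(11,8)·!3 = 165·2 = 330
  i=9: C(11,9)·!2 = 55·1 = 55
  i=10: C(11,10)·!1 = 11·0 = 0
  i=11: C(11,11)·!0 = 1·1 = 1
Total = 757934.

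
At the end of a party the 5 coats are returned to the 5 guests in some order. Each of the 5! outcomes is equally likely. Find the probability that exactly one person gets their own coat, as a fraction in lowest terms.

3/8

Favorable outcomes: C(5,1)·!4 = 5·9 = 45.
Total outcomes: 5! = 120.
Probability = 45/120 = 3/8.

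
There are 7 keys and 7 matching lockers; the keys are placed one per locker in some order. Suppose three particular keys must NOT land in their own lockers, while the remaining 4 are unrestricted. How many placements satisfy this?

3216

Let A_j be the event that the j-th constrained one is fixed. By inclusion-exclusion over the 3 events:
Σ_{j=0}^{3} (-1)^j C(3,j)(7-j)!
= C(3,0)·7! - C(3,1)·6! + C(3,2)·5! - C(3,3)·4!
= 5040 - 2160 + 360 - 24
= 3216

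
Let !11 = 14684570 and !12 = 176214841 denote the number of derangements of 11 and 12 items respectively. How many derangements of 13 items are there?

2290792932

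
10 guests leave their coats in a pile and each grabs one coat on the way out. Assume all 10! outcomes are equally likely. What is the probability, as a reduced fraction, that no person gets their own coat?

Favorable outcomes: !10 = 1334961.
Total outcomes: 10! = 3628800.
Probability = 1334961/3628800 = 16481/44800.

16481/44800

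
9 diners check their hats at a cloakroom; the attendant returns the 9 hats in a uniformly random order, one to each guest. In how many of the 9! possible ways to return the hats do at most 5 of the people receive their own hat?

# with exactly i fixed is C(9,i)·!(9-i); sum over i=0..5:
  i=0: C(9,0)·!9 = 1·133496 = 133496
  i=1: C(9,1)·!8 = 9·14833 = 133497
  i=2: C(9,2)·!7 = 36·1854 = 66744
  i=3: C(9,3)·!6 = 84·265 = 22260
  i=4: C(9,4)·!5 = 126·44 = 5544
  i=5: C(9,5)·!4 = 126·9 = 1134
Total = 362675.

362675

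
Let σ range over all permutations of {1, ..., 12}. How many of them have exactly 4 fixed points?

7342335

Choose which 4 of the 12 are fixed: C(12,4) = 495.
The other 8 form a derangement: !8 = 14833.
Total: 495 × 14833 = 7342335.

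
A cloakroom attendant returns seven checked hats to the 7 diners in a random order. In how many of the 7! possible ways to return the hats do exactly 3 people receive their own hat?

Pick the 3 fixed positions: C(7,3) = 35 ways.
The other 4 form a derangement: !4 = 9.
Total: 35 × 9 = 315.

315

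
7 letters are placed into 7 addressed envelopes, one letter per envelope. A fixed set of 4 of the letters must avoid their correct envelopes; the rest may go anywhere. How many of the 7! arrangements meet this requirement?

2790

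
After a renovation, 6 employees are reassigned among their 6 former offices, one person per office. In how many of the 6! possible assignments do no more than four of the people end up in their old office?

719

Sum C(6,i)·!(6-i) for i = 0..4:
  i=0: C(6,0)·!6 = 1·265 = 265
  i=1: C(6,1)·!5 = 6·44 = 264
  i=2: C(6,2)·!4 = 15·9 = 135
  i=3: C(6,3)·!3 = 20·2 = 40
  i=4: C(6,4)·!2 = 15·1 = 15
Total = 719.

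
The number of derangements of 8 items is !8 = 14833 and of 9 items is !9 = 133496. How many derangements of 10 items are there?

1334961

!10 = (10-1)·(!9 + !8) = 9·(133496 + 14833) = 9·148329 = 1334961.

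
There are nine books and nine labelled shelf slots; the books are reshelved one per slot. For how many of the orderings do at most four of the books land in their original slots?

361541

Sum C(9,i)·!(9-i) for i = 0..4:
  i=0: C(9,0)·!9 = 1·133496 = 133496
  i=1: C(9,1)·!8 = 9·14833 = 133497
  i=2: C(9,2)·!7 = 36·1854 = 66744
  i=3: C(9,3)·!6 = 84·265 = 22260
  i=4: C(9,4)·!5 = 126·44 = 5544
Total = 361541.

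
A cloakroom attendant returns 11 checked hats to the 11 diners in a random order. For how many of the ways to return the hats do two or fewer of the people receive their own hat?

36711421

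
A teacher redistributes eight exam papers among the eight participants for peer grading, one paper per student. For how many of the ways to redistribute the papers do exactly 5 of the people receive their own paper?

Pick the 5 fixed positions: C(8,5) = 56 ways.
The remaining 3 must be deranged: !3 = 2.
Total: 56 × 2 = 112.

112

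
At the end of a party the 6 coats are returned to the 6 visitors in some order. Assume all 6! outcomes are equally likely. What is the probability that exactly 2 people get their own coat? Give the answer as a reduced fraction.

3/16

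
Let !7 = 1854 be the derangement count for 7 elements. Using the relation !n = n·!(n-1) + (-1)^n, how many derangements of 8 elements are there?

!8 = 8·1854 + 1 = 14833.

14833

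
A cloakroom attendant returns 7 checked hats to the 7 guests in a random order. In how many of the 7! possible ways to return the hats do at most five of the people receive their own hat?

5039

# with exactly i fixed is C(7,i)·!(7-i); sum over i=0..5:
  i=0: C(7,0)·!7 = 1·1854 = 1854
  i=1: C(7,1)·!6 = 7·265 = 1855
  i=2: C(7,2)·!5 = 21·44 = 924
  i=3: C(7,3)·!4 = 35·9 = 315
  i=4: C(7,4)·!3 = 35·2 = 70
  i=5: C(7,5)·!2 = 21·1 = 21
Total = 5039.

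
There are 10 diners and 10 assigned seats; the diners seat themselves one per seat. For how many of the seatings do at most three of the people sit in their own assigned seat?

3559886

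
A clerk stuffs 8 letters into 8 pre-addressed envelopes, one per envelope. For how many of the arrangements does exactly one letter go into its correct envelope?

Pick the single fixed position: C(8,1) = 8 ways.
The other 7 form a derangement: !7 = 1854.
Total: 8 × 1854 = 14832.

14832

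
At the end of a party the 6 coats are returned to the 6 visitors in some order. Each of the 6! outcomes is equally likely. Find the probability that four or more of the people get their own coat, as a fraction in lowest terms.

1/45

Favorable outcomes: Σ_{i≥4} C(6,i)·!(6-i) = 15·1 + 6·0 + 1·1 = 16.
Total outcomes: 6! = 720.
Probability = 16/720 = 1/45.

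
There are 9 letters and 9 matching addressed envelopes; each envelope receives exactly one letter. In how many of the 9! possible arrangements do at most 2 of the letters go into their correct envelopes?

333737

# with exactly i fixed is C(9,i)·!(9-i); sum over i=0..2:
  i=0: C(9,0)·!9 = 1·133496 = 133496
  i=1: C(9,1)·!8 = 9·14833 = 133497
  i=2: C(9,2)·!7 = 36·1854 = 66744
Total = 333737.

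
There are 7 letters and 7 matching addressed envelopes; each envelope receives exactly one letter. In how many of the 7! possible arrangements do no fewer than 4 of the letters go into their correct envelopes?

92

Sum C(7,i)·!(7-i) for i = 4..7:
  i=4: C(7,4)·!3 = 35·2 = 70
  i=5: C(7,5)·!2 = 21·1 = 21
  i=6: C(7,6)·!1 = 7·0 = 0
  i=7: C(7,7)·!0 = 1·1 = 1
Total = 92.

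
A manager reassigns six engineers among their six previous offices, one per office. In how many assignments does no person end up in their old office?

The number of derangements of 6 is !6 = Σ_{k=0}^{6} (-1)^k·6!/k!
= 6! - 6!/1! + 6!/2! - 6!/3! + 6!/4! - 6!/5! + 6!/6!
= 720 - 720 + 360 - 120 + 30 - 6 + 1
= 265

265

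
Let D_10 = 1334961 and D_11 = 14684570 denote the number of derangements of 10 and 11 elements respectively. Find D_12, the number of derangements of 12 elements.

176214841

D_12 = (12-1)·(D_11 + D_10) = 11·(14684570 + 1334961) = 11·16019531 = 176214841.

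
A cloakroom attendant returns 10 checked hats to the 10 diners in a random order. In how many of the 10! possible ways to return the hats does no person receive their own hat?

1334961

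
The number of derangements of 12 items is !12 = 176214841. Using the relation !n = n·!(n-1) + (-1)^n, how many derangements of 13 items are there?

!13 = 13·176214841 - 1 = 2290792932.

2290792932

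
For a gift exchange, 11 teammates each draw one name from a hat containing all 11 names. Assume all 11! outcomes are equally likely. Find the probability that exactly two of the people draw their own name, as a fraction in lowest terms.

Favorable outcomes: C(11,2)·!9 = 55·133496 = 7342280.
Total outcomes: 11! = 39916800.
Probability = 7342280/39916800 = 16687/90720.

16687/90720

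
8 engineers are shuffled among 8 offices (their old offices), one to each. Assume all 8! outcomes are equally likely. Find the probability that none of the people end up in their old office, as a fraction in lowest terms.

2119/5760

Favorable outcomes: !8 = 14833.
Total outcomes: 8! = 40320.
Probability = 14833/40320 = 2119/5760.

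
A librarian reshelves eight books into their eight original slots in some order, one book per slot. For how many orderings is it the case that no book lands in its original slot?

Use !n = n·!(n-1) + (-1)^n.
!8 = 8·1854 + 1 = 14833

14833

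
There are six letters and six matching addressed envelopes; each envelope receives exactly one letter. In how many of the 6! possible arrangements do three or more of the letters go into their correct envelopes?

# with exactly i fixed is C(6,i)·!(6-i); sum over i=3..6:
  i=3: C(6,3)·!3 = 20·2 = 40
  i=4: C(6,4)·!2 = 15·1 = 15
  i=5: C(6,5)·!1 = 6·0 = 0
  i=6: C(6,6)·!0 = 1·1 = 1
Total = 56.

56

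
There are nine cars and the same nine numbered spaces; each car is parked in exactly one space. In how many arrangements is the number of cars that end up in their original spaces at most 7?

Sum C(9,i)·!(9-i) for i = 0..7:
  i=0: C(9,0)·!9 = 1·133496 = 133496
  i=1: C(9,1)·!8 = 9·14833 = 133497
  i=2: C(9,2)·!7 = 36·1854 = 66744
  i=3: C(9,3)·!6 = 84·265 = 22260
  i=4: C(9,4)·!5 = 126·44 = 5544
  i=5: C(9,5)·!4 = 126·9 = 1134
  i=6: C(9,6)·!3 = 84·2 = 168
  i=7: C(9,7)·!2 = 36·1 = 36
Total = 362879.

362879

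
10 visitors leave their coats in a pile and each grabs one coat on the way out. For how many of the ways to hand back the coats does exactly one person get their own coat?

Pick the single fixed position: C(10,1) = 10 ways.
The remaining 9 must be deranged: !9 = 133496.
Total: 10 × 133496 = 1334960.

1334960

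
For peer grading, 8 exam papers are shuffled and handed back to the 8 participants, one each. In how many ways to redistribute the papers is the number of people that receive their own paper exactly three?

2464

Choose which 3 of the 8 are fixed: C(8,3) = 56.
The other 5 form a derangement: !5 = 44.
Total: 56 × 44 = 2464.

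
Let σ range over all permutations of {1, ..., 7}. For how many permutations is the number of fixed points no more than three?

4948

Sum C(7,i)·!(7-i) for i = 0..3:
  i=0: C(7,0)·!7 = 1·1854 = 1854
  i=1: C(7,1)·!6 = 7·265 = 1855
  i=2: C(7,2)·!5 = 21·44 = 924
  i=3: C(7,3)·!4 = 35·9 = 315
Total = 4948.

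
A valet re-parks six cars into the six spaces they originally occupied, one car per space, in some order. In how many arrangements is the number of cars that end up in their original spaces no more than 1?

Sum C(6,i)·!(6-i) for i = 0..1:
  i=0: C(6,0)·!6 = 1·265 = 265
  i=1: C(6,1)·!5 = 6·44 = 264
Total = 529.

529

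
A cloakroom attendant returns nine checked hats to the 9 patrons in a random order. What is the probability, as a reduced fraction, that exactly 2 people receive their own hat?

103/560

Favorable outcomes: C(9,2)·!7 = 36·1854 = 66744.
Total outcomes: 9! = 362880.
Probability = 66744/362880 = 103/560.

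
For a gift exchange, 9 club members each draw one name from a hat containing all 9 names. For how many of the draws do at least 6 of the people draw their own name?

205

# with exactly i fixed is C(9,i)·!(9-i); sum over i=6..9:
  i=6: C(9,6)·!3 = 84·2 = 168
  i=7: C(9,7)·!2 = 36·1 = 36
  i=8: C(9,8)·!1 = 9·0 = 0
  i=9: C(9,9)·!0 = 1·1 = 1
Total = 205.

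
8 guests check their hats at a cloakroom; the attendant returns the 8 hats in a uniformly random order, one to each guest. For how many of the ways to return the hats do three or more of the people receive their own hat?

Sum C(8,i)·!(8-i) for i = 3..8:
  i=3: C(8,3)·!5 = 56·44 = 2464
  i=4: C(8,4)·!4 = 70·9 = 630
  i=5: C(8,5)·!3 = 56·2 = 112
  i=6: C(8,6)·!2 = 28·1 = 28
  i=7: C(8,7)·!1 = 8·0 = 0
  i=8: C(8,8)·!0 = 1·1 = 1
Total = 3235.

3235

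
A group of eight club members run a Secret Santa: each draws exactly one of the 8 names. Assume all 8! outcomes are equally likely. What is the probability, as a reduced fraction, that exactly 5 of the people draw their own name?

1/360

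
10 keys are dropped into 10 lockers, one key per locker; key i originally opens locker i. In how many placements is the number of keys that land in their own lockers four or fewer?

Sum C(10,i)·!(10-i) for i = 0..4:
  i=0: C(10,0)·!10 = 1·1334961 = 1334961
  i=1: C(10,1)·!9 = 10·133496 = 1334960
  i=2: C(10,2)·!8 = 45·14833 = 667485
  i=3: C(10,3)·!7 = 120·1854 = 222480
  i=4: C(10,4)·!6 = 210·265 = 55650
Total = 3615536.

3615536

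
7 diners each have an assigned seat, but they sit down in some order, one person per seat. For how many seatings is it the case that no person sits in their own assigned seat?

1854

!7 is the nearest integer to 7!/e.
7! = 5040, and 5040/e ≈ 1854.11, so !7 = 1854.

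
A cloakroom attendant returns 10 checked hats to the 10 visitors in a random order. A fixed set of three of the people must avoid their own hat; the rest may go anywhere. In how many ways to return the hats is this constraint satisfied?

Inclusion-exclusion on the 3 forbidden self-matches:
Σ_{j=0}^{3} (-1)^j C(3,j)(10-j)!
= C(3,0)·10! - C(3,1)·9! + C(3,2)·8! - C(3,3)·7!
= 3628800 - 1088640 + 120960 - 5040
= 2656080

2656080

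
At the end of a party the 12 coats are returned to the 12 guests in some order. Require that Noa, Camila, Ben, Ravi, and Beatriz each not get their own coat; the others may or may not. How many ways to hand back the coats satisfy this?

Let A_j be the event that the j-th constrained one is fixed. By inclusion-exclusion over the 5 events:
Σ_{j=0}^{5} (-1)^j C(5,j)(12-j)!
= C(5,0)·12! - C(5,1)·11! + C(5,2)·10! - C(5,3)·9! + C(5,4)·8! - C(5,5)·7!
= 479001600 - 199584000 + 36288000 - 3628800 + 201600 - 5040
= 312273360

312273360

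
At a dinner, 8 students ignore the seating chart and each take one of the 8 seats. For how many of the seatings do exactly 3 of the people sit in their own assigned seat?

2464

Pick the 3 fixed positions: C(8,3) = 56 ways.
The other 5 form a derangement: !5 = 44.
Total: 56 × 44 = 2464.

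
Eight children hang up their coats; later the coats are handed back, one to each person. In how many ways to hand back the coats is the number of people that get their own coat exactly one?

Pick the single fixed position: C(8,1) = 8 ways.
The other 7 form a derangement: !7 = 1854.
Total: 8 × 1854 = 14832.

14832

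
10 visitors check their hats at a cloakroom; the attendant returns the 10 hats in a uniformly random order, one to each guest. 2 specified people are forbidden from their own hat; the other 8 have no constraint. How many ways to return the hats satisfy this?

2943360

Inclusion-exclusion on the 2 forbidden self-matches:
Σ_{j=0}^{2} (-1)^j C(2,j)(10-j)!
= C(2,0)·10! - C(2,1)·9! + C(2,2)·8!
= 3628800 - 725760 + 40320
= 2943360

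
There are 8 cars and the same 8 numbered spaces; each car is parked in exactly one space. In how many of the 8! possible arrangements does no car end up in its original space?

14833

The number of derangements of 8 is !8 = Σ_{k=0}^{8} (-1)^k·8!/k!
= 8! - 8!/1! + 8!/2! - 8!/3! + 8!/4! - 8!/5! + 8!/6! - 8!/7! + 8!/8!
= 40320 - 40320 + 20160 - 6720 + 1680 - 336 + 56 - 8 + 1
= 14833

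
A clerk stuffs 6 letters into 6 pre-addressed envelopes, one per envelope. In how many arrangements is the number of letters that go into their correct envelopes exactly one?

264

Choose which one of the 6 is fixed: C(6,1) = 6.
The other 5 form a derangement: !5 = 44.
Total: 6 × 44 = 264.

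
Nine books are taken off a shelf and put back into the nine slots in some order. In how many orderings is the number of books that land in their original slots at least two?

Sum C(9,i)·!(9-i) for i = 2..9:
  i=2: C(9,2)·!7 = 36·1854 = 66744
  i=3: C(9,3)·!6 = 84·265 = 22260
  i=4: C(9,4)·!5 = 126·44 = 5544
  i=5: C(9,5)·!4 = 126·9 = 1134
  i=6: C(9,6)·!3 = 84·2 = 168
  i=7: C(9,7)·!2 = 36·1 = 36
  i=8: C(9,8)·!1 = 9·0 = 0
  i=9: C(9,9)·!0 = 1·1 = 1
Total = 95887.

95887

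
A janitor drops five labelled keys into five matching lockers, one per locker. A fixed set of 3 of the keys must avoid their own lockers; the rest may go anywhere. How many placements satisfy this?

64

Let A_j be the event that the j-th constrained one is fixed. By inclusion-exclusion over the 3 events:
Σ_{j=0}^{3} (-1)^j C(3,j)(5-j)!
= C(3,0)·5! - C(3,1)·4! + C(3,2)·3! - C(3,3)·2!
= 120 - 72 + 18 - 2
= 64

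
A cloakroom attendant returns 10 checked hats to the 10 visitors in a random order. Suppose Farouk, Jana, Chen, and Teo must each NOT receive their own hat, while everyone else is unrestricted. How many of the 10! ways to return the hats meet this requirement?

2399760

Inclusion-exclusion on the 4 forbidden self-matches:
Σ_{j=0}^{4} (-1)^j C(4,j)(10-j)!
= C(4,0)·10! - C(4,1)·9! + C(4,2)·8! - C(4,3)·7! + C(4,4)·6!
= 3628800 - 1451520 + 241920 - 20160 + 720
= 2399760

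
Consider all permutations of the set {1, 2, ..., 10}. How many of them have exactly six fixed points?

Pick the 6 fixed positions: C(10,6) = 210 ways.
The remaining 4 must be deranged: !4 = 9.
Total: 210 × 9 = 1890.

1890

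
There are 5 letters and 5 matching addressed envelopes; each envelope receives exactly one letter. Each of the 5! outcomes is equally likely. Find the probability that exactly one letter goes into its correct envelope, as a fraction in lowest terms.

3/8

Favorable outcomes: C(5,1)·!4 = 5·9 = 45.
Total outcomes: 5! = 120.
Probability = 45/120 = 3/8.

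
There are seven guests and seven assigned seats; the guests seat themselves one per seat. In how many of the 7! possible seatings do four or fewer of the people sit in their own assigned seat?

5018

Sum C(7,i)·!(7-i) for i = 0..4:
  i=0: C(7,0)·!7 = 1·1854 = 1854
  i=1: C(7,1)·!6 = 7·265 = 1855
  i=2: C(7,2)·!5 = 21·44 = 924
  i=3: C(7,3)·!4 = 35·9 = 315
  i=4: C(7,4)·!3 = 35·2 = 70
Total = 5018.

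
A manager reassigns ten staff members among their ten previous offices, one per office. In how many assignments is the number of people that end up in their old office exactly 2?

Choose which 2 of the 10 are fixed: C(10,2) = 45.
The other 8 form a derangement: !8 = 14833.
Total: 45 × 14833 = 667485.

667485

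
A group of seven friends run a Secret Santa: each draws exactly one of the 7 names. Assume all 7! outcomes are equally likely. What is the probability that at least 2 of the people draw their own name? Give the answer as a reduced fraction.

1331/5040

Favorable outcomes: Σ_{i≥2} C(7,i)·!(7-i) = 21·44 + 35·9 + 35·2 + 21·1 + 7·0 + 1·1 = 1331.
Total outcomes: 7! = 5040.
Probability = 1331/5040 = 1331/5040.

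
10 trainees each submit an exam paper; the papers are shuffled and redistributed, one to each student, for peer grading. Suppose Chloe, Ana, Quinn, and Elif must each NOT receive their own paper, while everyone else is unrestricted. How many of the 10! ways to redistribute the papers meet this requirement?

Inclusion-exclusion on the 4 forbidden self-matches:
Σ_{j=0}^{4} (-1)^j C(4,j)(10-j)!
= C(4,0)·10! - C(4,1)·9! + C(4,2)·8! - C(4,3)·7! + C(4,4)·6!
= 3628800 - 1451520 + 241920 - 20160 + 720
= 2399760

2399760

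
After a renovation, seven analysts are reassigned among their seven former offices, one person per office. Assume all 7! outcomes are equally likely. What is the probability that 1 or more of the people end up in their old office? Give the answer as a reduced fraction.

177/280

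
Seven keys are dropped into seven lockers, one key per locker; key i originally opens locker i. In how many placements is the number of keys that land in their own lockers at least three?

# with exactly i fixed is C(7,i)·!(7-i); sum over i=3..7:
  i=3: C(7,3)·!4 = 35·9 = 315
  i=4: C(7,4)·!3 = 35·2 = 70
  i=5: C(7,5)·!2 = 21·1 = 21
  i=6: C(7,6)·!1 = 7·0 = 0
  i=7: C(7,7)·!0 = 1·1 = 1
Total = 407.

407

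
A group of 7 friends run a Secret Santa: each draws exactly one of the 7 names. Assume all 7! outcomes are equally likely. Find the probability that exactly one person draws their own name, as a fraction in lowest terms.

53/144

Favorable outcomes: C(7,1)·!6 = 7·265 = 1855.
Total outcomes: 7! = 5040.
Probability = 1855/5040 = 53/144.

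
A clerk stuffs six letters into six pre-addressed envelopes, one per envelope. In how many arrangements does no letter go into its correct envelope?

!6 is the nearest integer to 6!/e.
6! = 720, and 720/e ≈ 264.87, so !6 = 265.

265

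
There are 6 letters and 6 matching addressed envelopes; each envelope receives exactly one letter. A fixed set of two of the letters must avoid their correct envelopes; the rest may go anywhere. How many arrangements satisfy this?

504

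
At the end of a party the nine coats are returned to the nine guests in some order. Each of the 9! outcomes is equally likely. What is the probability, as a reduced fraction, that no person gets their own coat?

16687/45360

Favorable outcomes: !9 = 133496.
Total outcomes: 9! = 362880.
Probability = 133496/362880 = 16687/45360.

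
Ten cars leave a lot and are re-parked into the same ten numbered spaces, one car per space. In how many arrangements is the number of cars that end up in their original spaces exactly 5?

11088

Choose which 5 of the 10 are fixed: C(10,5) = 252.
The other 5 form a derangement: !5 = 44.
Total: 252 × 44 = 11088.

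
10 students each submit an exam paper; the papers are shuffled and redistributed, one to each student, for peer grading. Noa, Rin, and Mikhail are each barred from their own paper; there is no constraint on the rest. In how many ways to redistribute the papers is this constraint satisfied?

2656080

Let A_j be the event that the j-th constrained one is fixed. By inclusion-exclusion over the 3 events:
Σ_{j=0}^{3} (-1)^j C(3,j)(10-j)!
= C(3,0)·10! - C(3,1)·9! + C(3,2)·8! - C(3,3)·7!
= 3628800 - 1088640 + 120960 - 5040
= 2656080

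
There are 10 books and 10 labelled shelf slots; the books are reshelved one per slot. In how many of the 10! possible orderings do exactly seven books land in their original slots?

240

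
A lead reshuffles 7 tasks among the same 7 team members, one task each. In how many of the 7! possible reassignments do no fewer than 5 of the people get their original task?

22

Sum C(7,i)·!(7-i) for i = 5..7:
  i=5: C(7,5)·!2 = 21·1 = 21
  i=6: C(7,6)·!1 = 7·0 = 0
  i=7: C(7,7)·!0 = 1·1 = 1
Total = 22.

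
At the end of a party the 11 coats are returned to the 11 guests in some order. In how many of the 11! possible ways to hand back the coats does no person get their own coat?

The subfactorial !11 = [11!/e] (nearest integer).
11! = 39916800, and 39916800/e ≈ 14684570.08, so !11 = 14684570.

14684570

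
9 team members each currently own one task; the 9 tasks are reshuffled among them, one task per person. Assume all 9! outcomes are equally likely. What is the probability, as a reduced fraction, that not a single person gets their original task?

Favorable outcomes: !9 = 133496.
Total outcomes: 9! = 362880.
Probability = 133496/362880 = 16687/45360.

16687/45360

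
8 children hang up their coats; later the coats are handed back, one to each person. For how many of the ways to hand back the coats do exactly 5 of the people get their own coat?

112

Choose which 5 of the 8 are fixed: C(8,5) = 56.
The remaining 3 must be deranged: !3 = 2.
Total: 56 × 2 = 112.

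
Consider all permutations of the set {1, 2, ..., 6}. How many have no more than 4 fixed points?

719

Sum C(6,i)·!(6-i) for i = 0..4:
  i=0: C(6,0)·!6 = 1·265 = 265
  i=1: C(6,1)·!5 = 6·44 = 264
  i=2: C(6,2)·!4 = 15·9 = 135
  i=3: C(6,3)·!3 = 20·2 = 40
  i=4: C(6,4)·!2 = 15·1 = 15
Total = 719.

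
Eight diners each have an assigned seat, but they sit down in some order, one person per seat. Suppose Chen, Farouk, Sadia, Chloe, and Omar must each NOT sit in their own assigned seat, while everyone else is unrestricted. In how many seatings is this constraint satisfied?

21234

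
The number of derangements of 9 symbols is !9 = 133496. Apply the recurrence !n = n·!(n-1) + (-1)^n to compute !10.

1334961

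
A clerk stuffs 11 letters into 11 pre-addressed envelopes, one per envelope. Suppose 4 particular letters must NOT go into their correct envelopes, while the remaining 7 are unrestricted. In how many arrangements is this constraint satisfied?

Let A_j be the event that the j-th constrained one is fixed. By inclusion-exclusion over the 4 events:
Σ_{j=0}^{4} (-1)^j C(4,j)(11-j)!
= C(4,0)·11! - C(4,1)·10! + C(4,2)·9! - C(4,3)·8! + C(4,4)·7!
= 39916800 - 14515200 + 2177280 - 161280 + 5040
= 27422640

27422640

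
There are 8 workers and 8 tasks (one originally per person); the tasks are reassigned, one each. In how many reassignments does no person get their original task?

!8 = 8! · Σ_{k=0}^{8} (-1)^k/k!
= 8! - 8!/1! + 8!/2! - 8!/3! + 8!/4! - 8!/5! + 8!/6! - 8!/7! + 8!/8!
= 40320 - 40320 + 20160 - 6720 + 1680 - 336 + 56 - 8 + 1
= 14833

14833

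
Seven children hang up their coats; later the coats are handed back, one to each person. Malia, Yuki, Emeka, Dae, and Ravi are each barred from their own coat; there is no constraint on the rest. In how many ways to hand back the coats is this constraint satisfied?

2428

Let A_j be the event that the j-th constrained one is fixed. By inclusion-exclusion over the 5 events:
Σ_{j=0}^{5} (-1)^j C(5,j)(7-j)!
= C(5,0)·7! - C(5,1)·6! + C(5,2)·5! - C(5,3)·4! + C(5,4)·3! - C(5,5)·2!
= 5040 - 3600 + 1200 - 240 + 30 - 2
= 2428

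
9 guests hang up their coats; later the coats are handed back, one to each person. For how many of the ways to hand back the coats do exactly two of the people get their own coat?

66744

Pick the 2 fixed positions: C(9,2) = 36 ways.
The remaining 7 must be deranged: !7 = 1854.
Total: 36 × 1854 = 66744.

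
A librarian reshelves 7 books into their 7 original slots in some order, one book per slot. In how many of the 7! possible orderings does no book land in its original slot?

Use !n = n·!(n-1) + (-1)^n.
!7 = 7·265 - 1 = 1854

1854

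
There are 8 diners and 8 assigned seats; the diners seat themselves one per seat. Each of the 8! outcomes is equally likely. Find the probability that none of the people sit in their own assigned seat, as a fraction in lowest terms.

2119/5760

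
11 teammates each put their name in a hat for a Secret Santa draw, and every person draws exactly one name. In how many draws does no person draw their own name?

The number of derangements of 11 is !11 = Σ_{k=0}^{11} (-1)^k·11!/k!
= 11! - 11!/1! + 11!/2! - 11!/3! + 11!/4! - 11!/5! + 11!/6! - 11!/7! + 11!/8! - 11!/9! + 11!/10! - 11!/11!
= 39916800 - 39916800 + 19958400 - 6652800 + 1663200 - 332640 + 55440 - 7920 + 990 - 110 + 11 - 1
= 14684570

14684570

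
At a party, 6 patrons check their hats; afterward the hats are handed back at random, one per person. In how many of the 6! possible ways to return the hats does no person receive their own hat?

265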